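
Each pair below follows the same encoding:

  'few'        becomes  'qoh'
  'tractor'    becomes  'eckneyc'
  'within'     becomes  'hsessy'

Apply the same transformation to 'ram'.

The rule splits by letter class: vowels +10, consonants +11.
On ram: r(cons)+11=c, a(vowel)+10=k, m(cons)+11=x.

ckx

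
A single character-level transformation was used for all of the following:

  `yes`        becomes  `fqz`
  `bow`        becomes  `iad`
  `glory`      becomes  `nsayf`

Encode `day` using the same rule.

kmf

Vowels shift forward by 12 and consonants shift forward by 7.
Applying it to day: d(cons)+7=k, a(vowel)+12=m, y(cons)+7=f.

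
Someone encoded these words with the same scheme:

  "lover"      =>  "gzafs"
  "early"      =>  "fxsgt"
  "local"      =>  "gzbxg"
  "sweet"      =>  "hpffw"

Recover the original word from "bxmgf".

cable

l(11)→g(6) and o(14)→z(25) fit y≡15x+23 (mod 26); the inverse of 15 mod 26 is 7. This is an affine cipher: with a=0,…,z=25, each position x becomes (15x+23) mod 26.
Reversing it on bxmgf: b(1)→7·(1−23)≡2=c; x(23)→7·(23−23)≡0=a; m(12)→7·(12−23)≡1=b; g(6)→7·(6−23)≡11=l; f(5)→7·(5−23)≡4=e (all mod 26).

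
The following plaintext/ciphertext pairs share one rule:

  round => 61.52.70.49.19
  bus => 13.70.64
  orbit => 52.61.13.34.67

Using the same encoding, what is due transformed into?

Each letter becomes 3×(its alphabet position, a=1..z=26) + 7.
For due: d=4→19, u=21→70, e=5→22.

19.70.22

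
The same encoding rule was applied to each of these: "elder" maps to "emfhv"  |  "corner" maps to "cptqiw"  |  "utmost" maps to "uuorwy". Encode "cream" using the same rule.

csgdq

Each letter shifts forward by its position index (0, 1, 2, …) — the shift grows by one for each successive letter.
On cream: c+0=c, r+1=s, e+2=g, a+3=d, m+4=q.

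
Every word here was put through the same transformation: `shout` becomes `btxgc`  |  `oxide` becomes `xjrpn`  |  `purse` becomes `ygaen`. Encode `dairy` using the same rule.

mmrdh

Shifts by position in shout: pos 0: s→b (+9), pos 1: h→t (+12), pos 2: o→x (+9), pos 3: u→g (+12) — repeating every 2. The shifts repeat in a cycle of length 2: positions 0,1,… shift by +9, +12, then the pattern repeats.
For dairy: d+9=m, a+12=m, i+9=r, r+12=d, y+9=h.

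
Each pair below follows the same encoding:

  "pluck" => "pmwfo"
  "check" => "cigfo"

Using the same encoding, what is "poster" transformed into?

In pluck: p→p is +0, l→m is +1, u→w is +2, c→f is +3 — the shift increases by 1 each position. Letter i (0-indexed) is shifted by i+0, so successive shifts are 0, 1, 2, ….
On poster: p+0=p, o+1=p, s+2=u, t+3=w, e+4=i, r+5=w.

ppuwiw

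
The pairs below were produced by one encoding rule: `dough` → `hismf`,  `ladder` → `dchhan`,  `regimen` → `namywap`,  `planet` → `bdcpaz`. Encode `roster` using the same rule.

nigzan

d(3)→h(7) and o(14)→i(8) fit y≡19x+2 (mod 26); the inverse of 19 mod 26 is 11. Treating letters as 0–25, the rule is x ↦ 19x + 2 (mod 26).
On roster: r(17)→19·17+2≡13=n; o(14)→19·14+2≡8=i; s(18)→19·18+2≡6=g; t(19)→19·19+2≡25=z; e(4)→19·4+2≡0=a; r(17)→19·17+2≡13=n (all mod 26).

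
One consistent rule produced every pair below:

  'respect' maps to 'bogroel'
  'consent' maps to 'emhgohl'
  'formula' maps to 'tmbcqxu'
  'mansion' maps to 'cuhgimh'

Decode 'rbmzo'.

r(17)→b(1) and e(4)→o(14) fit y≡5x+20 (mod 26); the inverse of 5 mod 26 is 21. Each letter's alphabet position (a=0..z=25) is mapped through 5·x+20 mod 26 — an affine cipher.
Decoding rbmzo: r(17)→21·(17−20)≡15=p; b(1)→21·(1−20)≡17=r; m(12)→21·(12−20)≡14=o; z(25)→21·(25−20)≡1=b; o(14)→21·(14−20)≡4=e (all mod 26).

probe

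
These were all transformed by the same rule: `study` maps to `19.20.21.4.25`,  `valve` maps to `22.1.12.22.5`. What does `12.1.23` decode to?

law

s is letter #19 and maps to 19: an offset of 0. Each letter is replaced by its alphabet position (a=1, b=2, …, z=26).
Reversing it on 12.1.23: 12=l, 1=a, 23=w.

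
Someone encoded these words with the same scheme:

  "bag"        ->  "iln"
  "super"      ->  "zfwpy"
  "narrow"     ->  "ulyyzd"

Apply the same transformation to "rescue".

ypzjfp

The shift depends on letter class: consonant b→i is +7, but vowel a→l is +11. The rule splits by letter class: vowels +11, consonants +7.
On rescue: r(cons)+7=y, e(vowel)+11=p, s(cons)+7=z, c(cons)+7=j, u(vowel)+11=f, e(vowel)+11=p.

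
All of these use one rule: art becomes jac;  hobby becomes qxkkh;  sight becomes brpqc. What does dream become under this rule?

manjv

Compare letters: a→j is +9, r→a is +9, t→c is +9 — a constant shift. Each letter is shifted forward by 9 in the alphabet (a Caesar shift of +9).
On dream: d+9=m, r+9=a, e+9=n, a+9=j, m+9=v.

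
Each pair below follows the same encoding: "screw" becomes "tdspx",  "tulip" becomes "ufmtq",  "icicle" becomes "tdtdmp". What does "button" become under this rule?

Two shifts are in play — +11 for a/e/i/o/u, +1 for every other letter.
For button: b(cons)+1=c, u(vowel)+11=f, t(cons)+1=u, t(cons)+1=u, o(vowel)+11=z, n(cons)+1=o.

cfuuzo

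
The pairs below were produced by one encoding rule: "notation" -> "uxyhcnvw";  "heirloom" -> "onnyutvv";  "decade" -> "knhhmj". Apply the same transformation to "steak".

Shifts by position in notation: pos 0: n→u (+7), pos 1: o→x (+9), pos 2: t→y (+5), pos 3: a→h (+7), pos 4: t→c (+9), pos 5: i→n (+5) — repeating every 3. The shifts repeat in a cycle of length 3: positions 0,1,… shift by +7, +9, +5, then the pattern repeats.
On steak: s+7=z, t+9=c, e+5=j, a+7=h, k+9=t.

zcjht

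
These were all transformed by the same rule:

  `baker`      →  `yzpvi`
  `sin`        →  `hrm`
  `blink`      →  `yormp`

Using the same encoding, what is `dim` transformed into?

Each pair mirrors across the alphabet (b↔y, a↔z, k↔p): positions sum to 25. Letters are reflected about the middle of the alphabet (position → 25−position): Atbash.
For dim: d↔w, i↔r, m↔n.

wrn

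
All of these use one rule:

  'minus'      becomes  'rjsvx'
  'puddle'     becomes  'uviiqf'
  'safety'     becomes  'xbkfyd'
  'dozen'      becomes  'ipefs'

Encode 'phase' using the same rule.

The shift depends on letter class: consonant m→r is +5, but vowel i→j is +1. Vowels shift forward by 1 and consonants shift forward by 5.
On phase: p(cons)+5=u, h(cons)+5=m, a(vowel)+1=b, s(cons)+5=x, e(vowel)+1=f.

umbxf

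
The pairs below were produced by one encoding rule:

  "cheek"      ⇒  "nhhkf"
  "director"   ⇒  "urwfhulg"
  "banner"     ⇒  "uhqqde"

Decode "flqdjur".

organic

The output letters match the input read backwards, each shifted +3: cheek reversed is keehc. Two steps: reverse the string, then apply a Caesar shift of +3.
Undoing it on flqdjur: shift back: f−3=c, l−3=i, q−3=n, d−3=a, j−3=g, u−3=r, r−3=o → cinagro; then reverse → organic.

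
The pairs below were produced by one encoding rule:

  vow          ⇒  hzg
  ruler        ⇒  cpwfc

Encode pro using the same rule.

The word is reversed, then every letter is shifted forward by 11.
For pro: reverse → orp; then shift: o+11=z, r+11=c, p+11=a.

zca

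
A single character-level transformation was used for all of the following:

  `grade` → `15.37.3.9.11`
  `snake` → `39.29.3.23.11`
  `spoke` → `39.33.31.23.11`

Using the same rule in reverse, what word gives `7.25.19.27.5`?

climb

g(#7)→15 and r(#18)→37: differences scale by 2, so n = 2·pos + 1. With a=1..z=26, the number is 2·pos + 1.
Decoding 7.25.19.27.5: 7→(7−1)÷2=3=c, 25→(25−1)÷2=12=l, 19→(19−1)÷2=9=i, 27→(27−1)÷2=13=m, 5→(5−1)÷2=2=b.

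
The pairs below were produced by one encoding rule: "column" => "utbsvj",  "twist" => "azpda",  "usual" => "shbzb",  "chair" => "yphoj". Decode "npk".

dig

The output letters match the input read backwards, each shifted +7: column reversed is nmuloc. Two steps: reverse the string, then apply a Caesar shift of +7.
Decoding npk: shift back: n−7=g, p−7=i, k−7=d → gid; then reverse → dig.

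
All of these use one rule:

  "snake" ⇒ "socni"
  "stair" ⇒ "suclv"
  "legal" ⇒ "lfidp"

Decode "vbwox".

vault

The shift increases by 1 at each position, starting from +0: 0, 1, 2, ….
Decoding vbwox: v−0=v, b−1=a, w−2=u, o−3=l, x−4=t.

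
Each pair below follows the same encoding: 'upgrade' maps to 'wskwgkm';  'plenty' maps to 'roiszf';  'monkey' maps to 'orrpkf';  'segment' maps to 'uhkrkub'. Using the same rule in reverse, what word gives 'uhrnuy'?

Letter i (0-indexed) is shifted by i+2, so successive shifts are 2, 3, 4, ….
Reversing it on uhrnuy: u−2=s, h−3=e, r−4=n, n−5=i, u−6=o, y−7=r.

senior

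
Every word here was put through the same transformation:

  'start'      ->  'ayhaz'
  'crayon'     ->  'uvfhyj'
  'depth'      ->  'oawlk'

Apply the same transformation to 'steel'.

The output letters match the input read backwards, each shifted +7: start reversed is trats. Read the word backwards and shift each letter +7.
For steel: reverse → leets; then shift: l+7=s, e+7=l, e+7=l, t+7=a, s+7=z.

sllaz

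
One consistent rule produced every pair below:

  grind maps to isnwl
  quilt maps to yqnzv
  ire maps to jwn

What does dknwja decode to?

The word is reversed, then every letter is shifted forward by 5.
Decoding dknwja: shift back: d−5=y, k−5=f, n−5=i, w−5=r, j−5=e, a−5=v → yfirev; then reverse → verify.

verify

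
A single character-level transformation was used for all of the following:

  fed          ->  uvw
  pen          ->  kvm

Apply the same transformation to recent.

Each pair mirrors across the alphabet (f↔u, e↔v, d↔w): positions sum to 25. This is the alphabet-reversal cipher (Atbash): a becomes z, b becomes y, etc.
On recent: r↔i, e↔v, c↔x, e↔v, n↔m, t↔g.

ivxvmg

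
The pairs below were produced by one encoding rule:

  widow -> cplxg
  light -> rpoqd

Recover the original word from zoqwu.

think

In widow: w→c is +6, i→p is +7, d→l is +8, o→x is +9 — the shift increases by 1 each position. The shift increases by 1 at each position, starting from +6: 6, 7, 8, ….
Decoding zoqwu: z−6=t, o−7=h, q−8=i, w−9=n, u−10=k.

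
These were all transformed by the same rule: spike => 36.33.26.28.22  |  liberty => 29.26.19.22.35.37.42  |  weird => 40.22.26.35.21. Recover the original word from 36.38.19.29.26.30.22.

sublime

s is letter #19 and maps to 36: an offset of 17. Each letter is replaced by its alphabet position (a=1..z=26) + 17.
Reversing it on 36.38.19.29.26.30.22: 36→(36−17)÷1=19=s, 38→(38−17)÷1=21=u, 19→(19−17)÷1=2=b, 29→(29−17)÷1=12=l, 26→(26−17)÷1=9=i, 30→(30−17)÷1=13=m, 22→(22−17)÷1=5=e.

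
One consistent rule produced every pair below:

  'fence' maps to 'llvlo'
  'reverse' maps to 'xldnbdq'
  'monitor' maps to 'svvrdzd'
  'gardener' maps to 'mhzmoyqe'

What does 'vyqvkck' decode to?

In fence: f→l is +6, e→l is +7, n→v is +8, c→l is +9 — the shift increases by 1 each position. Each letter shifts forward by (position + 6), i.e. 6, 7, 8, … — the shift grows by one for each successive letter.
Undoing it on vyqvkck: v−6=p, y−7=r, q−8=i, v−9=m, k−10=a, c−11=r, k−12=y.

primary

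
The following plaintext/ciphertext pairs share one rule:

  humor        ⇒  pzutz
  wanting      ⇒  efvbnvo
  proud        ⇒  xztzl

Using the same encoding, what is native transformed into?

vfbndj

Vowels shift forward by 5 and consonants shift forward by 8.
For native: n(cons)+8=v, a(vowel)+5=f, t(cons)+8=b, i(vowel)+5=n, v(cons)+8=d, e(vowel)+5=j.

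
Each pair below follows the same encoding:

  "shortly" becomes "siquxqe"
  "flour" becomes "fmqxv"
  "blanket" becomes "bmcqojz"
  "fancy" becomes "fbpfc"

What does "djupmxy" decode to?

In shortly: s→s is +0, h→i is +1, o→q is +2, r→u is +3 — the shift increases by 1 each position. Letter i (0-indexed) is shifted by i+0, so successive shifts are 0, 1, 2, ….
Reversing it on djupmxy: d−0=d, j−1=i, u−2=s, p−3=m, m−4=i, x−5=s, y−6=s.

dismiss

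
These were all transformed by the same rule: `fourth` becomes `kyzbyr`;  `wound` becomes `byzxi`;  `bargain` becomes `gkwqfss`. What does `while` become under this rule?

It's a Vigenère-style cipher with numeric key [5,10]: position i shifts by key[i mod 2].
For while: w+5=b, h+10=r, i+5=n, l+10=v, e+5=j.

brnvj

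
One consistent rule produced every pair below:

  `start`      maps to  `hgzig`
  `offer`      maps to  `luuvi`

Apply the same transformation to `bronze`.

Each letter is replaced by its mirror in the alphabet: a↔z, b↔y, c↔x, and so on (the Atbash cipher).
For bronze: b↔y, r↔i, o↔l, n↔m, z↔a, e↔v.

yilmav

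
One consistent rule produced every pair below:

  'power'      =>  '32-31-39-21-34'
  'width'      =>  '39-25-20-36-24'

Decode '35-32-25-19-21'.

p is letter #16 and maps to 32: an offset of 16. Letters become their 1-based position plus 16 (so a→17, b→18, …).
Decoding 35-32-25-19-21: 35→(35−16)÷1=19=s, 32→(32−16)÷1=16=p, 25→(25−16)÷1=9=i, 19→(19−16)÷1=3=c, 21→(21−16)÷1=5=e.

spice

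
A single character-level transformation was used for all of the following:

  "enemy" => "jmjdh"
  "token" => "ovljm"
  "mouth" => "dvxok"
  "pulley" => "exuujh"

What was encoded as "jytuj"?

e(4)→j(9) and n(13)→m(12) fit y≡9x+25 (mod 26); the inverse of 9 mod 26 is 3. Treating letters as 0–25, the rule is x ↦ 9x + 25 (mod 26).
Decoding jytuj: j(9)→3·(9−25)≡4=e; y(24)→3·(24−25)≡23=x; t(19)→3·(19−25)≡8=i; u(20)→3·(20−25)≡11=l; j(9)→3·(9−25)≡4=e (all mod 26).

exile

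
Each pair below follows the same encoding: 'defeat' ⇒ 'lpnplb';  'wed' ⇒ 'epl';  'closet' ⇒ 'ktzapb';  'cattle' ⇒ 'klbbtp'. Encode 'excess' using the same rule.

pfkpaa

The shift depends on letter class: consonant d→l is +8, but vowel e→p is +11. Two shifts are in play — +11 for a/e/i/o/u, +8 for every other letter.
Applying it to excess: e(vowel)+11=p, x(cons)+8=f, c(cons)+8=k, e(vowel)+11=p, s(cons)+8=a, s(cons)+8=a.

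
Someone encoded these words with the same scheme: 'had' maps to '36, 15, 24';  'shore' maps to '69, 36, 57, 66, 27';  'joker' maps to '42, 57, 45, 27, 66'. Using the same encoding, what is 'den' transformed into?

h(#8)→36 and a(#1)→15: differences scale by 3, so n = 3·pos + 12. The formula is n = 3×(alphabet index, a=1) + 12.
For den: d=4→24, e=5→27, n=14→54.

24, 27, 54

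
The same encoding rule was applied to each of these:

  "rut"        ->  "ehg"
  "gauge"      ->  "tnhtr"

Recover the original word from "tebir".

Compare letters: r→e is +13, u→h is +13, t→g is +13 — a constant shift. It's a constant shift of +13 (ROT13).
Decoding tebir: t−13=g, e−13=r, b−13=o, i−13=v, r−13=e.

grove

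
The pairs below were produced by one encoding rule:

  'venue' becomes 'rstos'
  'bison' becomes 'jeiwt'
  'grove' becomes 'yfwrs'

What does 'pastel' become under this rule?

zgilsn

v(21)→r(17) and e(4)→s(18) fit y≡3x+6 (mod 26); the inverse of 3 mod 26 is 9. This is an affine cipher: with a=0,…,z=25, each position x becomes (3x+6) mod 26.
On pastel: p(15)→3·15+6≡25=z; a(0)→3·0+6≡6=g; s(18)→3·18+6≡8=i; t(19)→3·19+6≡11=l; e(4)→3·4+6≡18=s; l(11)→3·11+6≡13=n (all mod 26).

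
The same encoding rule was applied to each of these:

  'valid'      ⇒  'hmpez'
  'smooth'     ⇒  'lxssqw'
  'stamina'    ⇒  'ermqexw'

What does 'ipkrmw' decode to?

The output letters match the input read backwards, each shifted +4: valid reversed is dilav. Read the word backwards and shift each letter +4.
Reversing it on ipkrmw: shift back: i−4=e, p−4=l, k−4=g, r−4=n, m−4=i, w−4=s → elgnis; then reverse → single.

single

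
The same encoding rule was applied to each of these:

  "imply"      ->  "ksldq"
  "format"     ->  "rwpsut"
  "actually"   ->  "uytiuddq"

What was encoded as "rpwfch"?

frozen

Each letter's alphabet position (a=0..z=25) is mapped through 15·x+20 mod 26 — an affine cipher.
Undoing it on rpwfch: r(17)→7·(17−20)≡5=f; p(15)→7·(15−20)≡17=r; w(22)→7·(22−20)≡14=o; f(5)→7·(5−20)≡25=z; c(2)→7·(2−20)≡4=e; h(7)→7·(7−20)≡13=n (all mod 26).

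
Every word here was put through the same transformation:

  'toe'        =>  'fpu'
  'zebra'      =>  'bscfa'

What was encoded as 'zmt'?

The output letters match the input read backwards, each shifted +1: toe reversed is eot. Two steps: reverse the string, then apply a Caesar shift of +1.
Undoing it on zmt: shift back: z−1=y, m−1=l, t−1=s → yls; then reverse → sly.

sly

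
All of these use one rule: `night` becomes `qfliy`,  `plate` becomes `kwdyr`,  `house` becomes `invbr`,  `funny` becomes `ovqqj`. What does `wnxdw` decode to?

n(13)→q(16) and i(8)→f(5) fit y≡23x+3 (mod 26); the inverse of 23 mod 26 is 17. This is an affine cipher: with a=0,…,z=25, each position x becomes (23x+3) mod 26.
Reversing it on wnxdw: w(22)→17·(22−3)≡11=l; n(13)→17·(13−3)≡14=o; x(23)→17·(23−3)≡2=c; d(3)→17·(3−3)≡0=a; w(22)→17·(22−3)≡11=l (all mod 26).

local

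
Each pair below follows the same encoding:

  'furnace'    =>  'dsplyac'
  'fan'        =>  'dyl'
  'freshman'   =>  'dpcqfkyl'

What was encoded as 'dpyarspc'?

fracture

Every letter moves 24 places later in the alphabet, wrapping around z→a.
Reversing it on dpyarspc: d−24=f, p−24=r, y−24=a, a−24=c, r−24=t, s−24=u, p−24=r, c−24=e.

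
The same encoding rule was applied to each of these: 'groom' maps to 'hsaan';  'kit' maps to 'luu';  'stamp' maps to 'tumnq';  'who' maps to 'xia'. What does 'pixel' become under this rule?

quyqm

The rule splits by letter class: vowels +12, consonants +1.
On pixel: p(cons)+1=q, i(vowel)+12=u, x(cons)+1=y, e(vowel)+12=q, l(cons)+1=m.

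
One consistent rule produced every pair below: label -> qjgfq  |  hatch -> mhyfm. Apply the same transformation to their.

Two steps: reverse the string, then apply a Caesar shift of +5.
On their: reverse → rieht; then shift: r+5=w, i+5=n, e+5=j, h+5=m, t+5=y.

wnjmy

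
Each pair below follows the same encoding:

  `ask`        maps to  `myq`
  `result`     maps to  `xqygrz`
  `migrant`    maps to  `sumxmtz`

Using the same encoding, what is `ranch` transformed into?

The shift depends on letter class: consonant s→y is +6, but vowel a→m is +12. Vowels shift forward by 12 and consonants shift forward by 6.
On ranch: r(cons)+6=x, a(vowel)+12=m, n(cons)+6=t, c(cons)+6=i, h(cons)+6=n.

xmtin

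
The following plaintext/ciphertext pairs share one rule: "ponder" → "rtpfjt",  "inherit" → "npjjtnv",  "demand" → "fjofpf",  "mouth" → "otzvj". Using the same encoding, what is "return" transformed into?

The rule splits by letter class: vowels +5, consonants +2.
For return: r(cons)+2=t, e(vowel)+5=j, t(cons)+2=v, u(vowel)+5=z, r(cons)+2=t, n(cons)+2=p.

tjvztp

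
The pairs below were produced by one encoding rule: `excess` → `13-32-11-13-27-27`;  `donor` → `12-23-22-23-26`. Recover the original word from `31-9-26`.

war

e is letter #5 and maps to 13: an offset of 8. Letters become their 1-based position plus 8 (so a→9, b→10, …).
Decoding 31-9-26: 31→(31−8)÷1=23=w, 9→(9−8)÷1=1=a, 26→(26−8)÷1=18=r.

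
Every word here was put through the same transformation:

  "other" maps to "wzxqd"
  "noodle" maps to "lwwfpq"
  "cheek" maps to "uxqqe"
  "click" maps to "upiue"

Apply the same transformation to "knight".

elimxz

o(14)→w(22) and t(19)→z(25) fit y≡11x+24 (mod 26); the inverse of 11 mod 26 is 19. This is an affine cipher: with a=0,…,z=25, each position x becomes (11x+24) mod 26.
Applying it to knight: k(10)→11·10+24≡4=e; n(13)→11·13+24≡11=l; i(8)→11·8+24≡8=i; g(6)→11·6+24≡12=m; h(7)→11·7+24≡23=x; t(19)→11·19+24≡25=z (all mod 26).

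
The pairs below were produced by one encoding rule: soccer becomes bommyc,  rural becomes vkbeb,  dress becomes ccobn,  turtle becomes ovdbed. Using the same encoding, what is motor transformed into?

The output letters match the input read backwards, each shifted +10: soccer reversed is reccos. Read the word backwards and shift each letter +10.
For motor: reverse → rotom; then shift: r+10=b, o+10=y, t+10=d, o+10=y, m+10=w.

bydyw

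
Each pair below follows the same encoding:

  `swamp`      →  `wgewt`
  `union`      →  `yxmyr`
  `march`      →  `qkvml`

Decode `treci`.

phase

Shifts by position in swamp: pos 0: s→w (+4), pos 1: w→g (+10), pos 2: a→e (+4), pos 3: m→w (+10) — repeating every 2. The shifts repeat in a cycle of length 2: positions 0,1,… shift by +4, +10, then the pattern repeats.
Undoing it on treci: t−4=p, r−10=h, e−4=a, c−10=s, i−4=e.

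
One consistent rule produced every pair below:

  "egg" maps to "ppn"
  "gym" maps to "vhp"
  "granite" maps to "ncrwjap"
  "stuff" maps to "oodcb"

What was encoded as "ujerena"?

revival

The word is reversed, then every letter is shifted forward by 9.
Decoding ujerena: shift back: u−9=l, j−9=a, e−9=v, r−9=i, e−9=v, n−9=e, a−9=r → laviver; then reverse → revival.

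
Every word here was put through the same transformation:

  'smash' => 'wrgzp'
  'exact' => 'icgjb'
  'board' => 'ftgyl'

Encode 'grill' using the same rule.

In smash: s→w is +4, m→r is +5, a→g is +6, s→z is +7 — the shift increases by 1 each position. Each letter shifts forward by (position + 4), i.e. 4, 5, 6, … — the shift grows by one for each successive letter.
For grill: g+4=k, r+5=w, i+6=o, l+7=s, l+8=t.

kwost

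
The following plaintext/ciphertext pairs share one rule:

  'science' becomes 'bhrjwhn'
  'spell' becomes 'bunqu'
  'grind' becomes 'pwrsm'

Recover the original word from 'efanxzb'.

The shifts repeat in a cycle of length 2: positions 0,1,… shift by +9, +5, then the pattern repeats.
Decoding efanxzb: e−9=v, f−5=a, a−9=r, n−5=i, x−9=o, z−5=u, b−9=s.

various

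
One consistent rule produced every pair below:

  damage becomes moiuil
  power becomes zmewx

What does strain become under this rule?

vqizba

The word is reversed, then every letter is shifted forward by 8.
On strain: reverse → niarts; then shift: n+8=v, i+8=q, a+8=i, r+8=z, t+8=b, s+8=a.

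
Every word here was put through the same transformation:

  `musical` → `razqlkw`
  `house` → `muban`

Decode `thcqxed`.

In musical: m→r is +5, u→a is +6, s→z is +7, i→q is +8 — the shift increases by 1 each position. Letter i (0-indexed) is shifted by i+5, so successive shifts are 5, 6, 7, ….
Reversing it on thcqxed: t−5=o, h−6=b, c−7=v, q−8=i, x−9=o, e−10=u, d−11=s.

obvious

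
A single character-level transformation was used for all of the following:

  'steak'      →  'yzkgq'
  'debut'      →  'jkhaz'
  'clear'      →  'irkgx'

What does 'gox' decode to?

air

Compare letters: s→y is +6, t→z is +6, e→k is +6 — a constant shift. It's a constant shift of +6 (ROT6).
Reversing it on gox: g−6=a, o−6=i, x−6=r.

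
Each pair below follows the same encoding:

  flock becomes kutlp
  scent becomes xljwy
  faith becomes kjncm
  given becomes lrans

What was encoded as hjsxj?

The shifts repeat in a cycle of length 2: positions 0,1,… shift by +5, +9, then the pattern repeats.
Undoing it on hjsxj: h−5=c, j−9=a, s−5=n, x−9=o, j−5=e.

canoe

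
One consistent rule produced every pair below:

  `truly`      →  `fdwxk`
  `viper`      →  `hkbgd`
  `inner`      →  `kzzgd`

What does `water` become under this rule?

The shift depends on letter class: consonant t→f is +12, but vowel u→w is +2. Two shifts are in play — +2 for a/e/i/o/u, +12 for every other letter.
For water: w(cons)+12=i, a(vowel)+2=c, t(cons)+12=f, e(vowel)+2=g, r(cons)+12=d.

icfgd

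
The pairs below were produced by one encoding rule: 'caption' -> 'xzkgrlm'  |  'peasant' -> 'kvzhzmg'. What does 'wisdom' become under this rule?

drhwln

Each letter is replaced by its mirror in the alphabet: a↔z, b↔y, c↔x, and so on (the Atbash cipher).
For wisdom: w↔d, i↔r, s↔h, d↔w, o↔l, m↔n.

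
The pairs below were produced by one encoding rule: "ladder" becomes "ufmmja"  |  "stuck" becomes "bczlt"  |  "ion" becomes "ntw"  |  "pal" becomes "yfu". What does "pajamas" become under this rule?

The shift depends on letter class: consonant l→u is +9, but vowel a→f is +5. Vowels shift forward by 5 and consonants shift forward by 9.
For pajamas: p(cons)+9=y, a(vowel)+5=f, j(cons)+9=s, a(vowel)+5=f, m(cons)+9=v, a(vowel)+5=f, s(cons)+9=b.

yfsfvfb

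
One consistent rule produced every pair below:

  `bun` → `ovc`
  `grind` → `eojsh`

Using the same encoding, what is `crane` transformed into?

fobsd

The output letters match the input read backwards, each shifted +1: bun reversed is nub. Read the word backwards and shift each letter +1.
Applying it to crane: reverse → enarc; then shift: e+1=f, n+1=o, a+1=b, r+1=s, c+1=d.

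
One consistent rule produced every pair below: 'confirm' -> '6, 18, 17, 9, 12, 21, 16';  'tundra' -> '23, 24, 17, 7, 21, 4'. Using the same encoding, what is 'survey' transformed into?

22, 24, 21, 25, 8, 28

Letters become their 1-based position plus 3 (so a→4, b→5, …).
For survey: s=19→22, u=21→24, r=18→21, v=22→25, e=5→8, y=25→28.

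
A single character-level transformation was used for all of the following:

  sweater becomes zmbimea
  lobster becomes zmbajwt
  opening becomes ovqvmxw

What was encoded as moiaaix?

The output letters match the input read backwards, each shifted +8: sweater reversed is retaews. Read the word backwards and shift each letter +8.
Decoding moiaaix: shift back: m−8=e, o−8=g, i−8=a, a−8=s, a−8=s, i−8=a, x−8=p → egassap; then reverse → passage.

passage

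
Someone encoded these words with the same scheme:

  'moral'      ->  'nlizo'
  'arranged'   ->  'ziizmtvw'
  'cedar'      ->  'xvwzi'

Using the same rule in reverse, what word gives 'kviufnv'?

perfume

Each pair mirrors across the alphabet (m↔n, o↔l, r↔i): positions sum to 25. Letters are reflected about the middle of the alphabet (position → 25−position): Atbash.
Decoding kviufnv: k↔p, v↔e, i↔r, u↔f, f↔u, n↔m, v↔e.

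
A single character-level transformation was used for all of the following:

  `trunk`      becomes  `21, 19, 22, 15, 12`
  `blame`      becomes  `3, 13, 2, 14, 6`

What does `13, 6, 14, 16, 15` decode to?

lemon

Letters become their 1-based position plus 1 (so a→2, b→3, …).
Undoing it on 13, 6, 14, 16, 15: 13→(13−1)÷1=12=l, 6→(6−1)÷1=5=e, 14→(14−1)÷1=13=m, 16→(16−1)÷1=15=o, 15→(15−1)÷1=14=n.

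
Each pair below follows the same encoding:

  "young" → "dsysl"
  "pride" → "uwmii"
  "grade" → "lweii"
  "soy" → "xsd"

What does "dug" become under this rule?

The rule splits by letter class: vowels +4, consonants +5.
For dug: d(cons)+5=i, u(vowel)+4=y, g(cons)+5=l.

iyl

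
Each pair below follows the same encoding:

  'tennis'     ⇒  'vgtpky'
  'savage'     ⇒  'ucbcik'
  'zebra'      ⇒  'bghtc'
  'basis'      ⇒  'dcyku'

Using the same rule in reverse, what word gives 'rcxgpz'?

Shifts by position in tennis: pos 0: t→v (+2), pos 1: e→g (+2), pos 2: n→t (+6), pos 3: n→p (+2), pos 4: i→k (+2), pos 5: s→y (+6) — repeating every 3. A repeating key of period 3 is used — shifts +2, +2, +6 over and over.
Decoding rcxgpz: r−2=p, c−2=a, x−6=r, g−2=e, p−2=n, z−6=t.

parent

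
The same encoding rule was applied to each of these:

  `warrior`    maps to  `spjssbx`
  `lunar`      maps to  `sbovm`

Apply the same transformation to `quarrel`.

The output letters match the input read backwards, each shifted +1: warrior reversed is roirraw. Two steps: reverse the string, then apply a Caesar shift of +1.
For quarrel: reverse → lerrauq; then shift: l+1=m, e+1=f, r+1=s, r+1=s, a+1=b, u+1=v, q+1=r.

mfssbvr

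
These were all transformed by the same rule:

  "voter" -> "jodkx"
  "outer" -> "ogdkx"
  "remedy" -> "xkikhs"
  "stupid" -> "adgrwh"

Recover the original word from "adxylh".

v(21)→j(9) and o(14)→o(14) fit y≡3x+24 (mod 26); the inverse of 3 mod 26 is 9. Each letter's alphabet position (a=0..z=25) is mapped through 3·x+24 mod 26 — an affine cipher.
Undoing it on adxylh: a(0)→9·(0−24)≡18=s; d(3)→9·(3−24)≡19=t; x(23)→9·(23−24)≡17=r; y(24)→9·(24−24)≡0=a; l(11)→9·(11−24)≡13=n; h(7)→9·(7−24)≡3=d (all mod 26).

strand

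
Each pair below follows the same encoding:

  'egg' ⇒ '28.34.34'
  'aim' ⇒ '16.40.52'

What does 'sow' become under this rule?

e(#5)→28 and g(#7)→34: differences scale by 3, so n = 3·pos + 13. Each letter becomes 3×(its alphabet position, a=1..z=26) + 13.
On sow: s=19→70, o=15→58, w=23→82.

70.58.82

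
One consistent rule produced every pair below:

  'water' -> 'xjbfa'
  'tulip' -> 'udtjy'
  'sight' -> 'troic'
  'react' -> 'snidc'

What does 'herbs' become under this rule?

Shifts by position in water: pos 0: w→x (+1), pos 1: a→j (+9), pos 2: t→b (+8), pos 3: e→f (+1), pos 4: r→a (+9) — repeating every 3. The shifts repeat in a cycle of length 3: positions 0,1,… shift by +1, +9, +8, then the pattern repeats.
Applying it to herbs: h+1=i, e+9=n, r+8=z, b+1=c, s+9=b.

inzcb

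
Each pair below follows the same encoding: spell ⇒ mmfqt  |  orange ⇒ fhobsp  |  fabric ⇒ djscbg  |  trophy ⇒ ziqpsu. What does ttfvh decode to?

The output letters match the input read backwards, each shifted +1: spell reversed is lleps. Two steps: reverse the string, then apply a Caesar shift of +1.
Undoing it on ttfvh: shift back: t−1=s, t−1=s, f−1=e, v−1=u, h−1=g → sseug; then reverse → guess.

guess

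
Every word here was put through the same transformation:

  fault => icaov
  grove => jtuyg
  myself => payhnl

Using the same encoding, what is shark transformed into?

Shifts by position in fault: pos 0: f→i (+3), pos 1: a→c (+2), pos 2: u→a (+6), pos 3: l→o (+3), pos 4: t→v (+2) — repeating every 3. The shifts repeat in a cycle of length 3: positions 0,1,… shift by +3, +2, +6, then the pattern repeats.
Applying it to shark: s+3=v, h+2=j, a+6=g, r+3=u, k+2=m.

vjgum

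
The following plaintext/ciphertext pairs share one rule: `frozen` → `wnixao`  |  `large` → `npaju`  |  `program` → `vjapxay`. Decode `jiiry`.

pizza

The output letters match the input read backwards, each shifted +9: frozen reversed is nezorf. The word is reversed, then every letter is shifted forward by 9.
Decoding jiiry: shift back: j−9=a, i−9=z, i−9=z, r−9=i, y−9=p → azzip; then reverse → pizza.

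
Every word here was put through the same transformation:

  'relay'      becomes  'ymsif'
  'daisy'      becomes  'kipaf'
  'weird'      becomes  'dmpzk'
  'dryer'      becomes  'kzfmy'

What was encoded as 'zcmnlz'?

suffer

Shifts by position in relay: pos 0: r→y (+7), pos 1: e→m (+8), pos 2: l→s (+7), pos 3: a→i (+8) — repeating every 2. The shifts repeat in a cycle of length 2: positions 0,1,… shift by +7, +8, then the pattern repeats.
Decoding zcmnlz: z−7=s, c−8=u, m−7=f, n−8=f, l−7=e, z−8=r.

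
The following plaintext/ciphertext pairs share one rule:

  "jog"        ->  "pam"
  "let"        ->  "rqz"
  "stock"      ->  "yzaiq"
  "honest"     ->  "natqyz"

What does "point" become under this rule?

vautz

The shift depends on letter class: consonant j→p is +6, but vowel o→a is +12. Two shifts are in play — +12 for a/e/i/o/u, +6 for every other letter.
Applying it to point: p(cons)+6=v, o(vowel)+12=a, i(vowel)+12=u, n(cons)+6=t, t(cons)+6=z.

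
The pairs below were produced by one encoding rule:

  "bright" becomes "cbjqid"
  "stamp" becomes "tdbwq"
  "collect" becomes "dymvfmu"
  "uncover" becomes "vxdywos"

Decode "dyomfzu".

A repeating key of period 2 is used — shifts +1, +10 over and over.
Decoding dyomfzu: d−1=c, y−10=o, o−1=n, m−10=c, f−1=e, z−10=p, u−1=t.

concept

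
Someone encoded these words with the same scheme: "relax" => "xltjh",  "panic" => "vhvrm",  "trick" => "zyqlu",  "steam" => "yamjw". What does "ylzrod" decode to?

series

The shift increases by 1 at each position, starting from +6: 6, 7, 8, ….
Undoing it on ylzrod: y−6=s, l−7=e, z−8=r, r−9=i, o−10=e, d−11=s.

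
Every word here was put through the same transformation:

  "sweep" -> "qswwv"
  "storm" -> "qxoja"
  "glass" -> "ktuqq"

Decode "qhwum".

sneak

This is an affine cipher: with a=0,…,z=25, each position x becomes (7x+20) mod 26.
Undoing it on qhwum: q(16)→15·(16−20)≡18=s; h(7)→15·(7−20)≡13=n; w(22)→15·(22−20)≡4=e; u(20)→15·(20−20)≡0=a; m(12)→15·(12−20)≡10=k (all mod 26).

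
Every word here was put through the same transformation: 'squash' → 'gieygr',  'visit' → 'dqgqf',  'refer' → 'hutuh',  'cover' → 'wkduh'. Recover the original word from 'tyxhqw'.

fabric

s(18)→g(6) and q(16)→i(8) fit y≡25x+24 (mod 26); the inverse of 25 mod 26 is 25. This is an affine cipher: with a=0,…,z=25, each position x becomes (25x+24) mod 26.
Undoing it on tyxhqw: t(19)→25·(19−24)≡5=f; y(24)→25·(24−24)≡0=a; x(23)→25·(23−24)≡1=b; h(7)→25·(7−24)≡17=r; q(16)→25·(16−24)≡8=i; w(22)→25·(22−24)≡2=c (all mod 26).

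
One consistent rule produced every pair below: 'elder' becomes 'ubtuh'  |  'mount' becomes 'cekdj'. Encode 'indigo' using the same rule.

ydtywe

Compare letters: e→u is +16, l→b is +16, d→t is +16 — a constant shift. Each letter is shifted forward by 16 in the alphabet (a Caesar shift of +16).
For indigo: i+16=y, n+16=d, d+16=t, i+16=y, g+16=w, o+16=e.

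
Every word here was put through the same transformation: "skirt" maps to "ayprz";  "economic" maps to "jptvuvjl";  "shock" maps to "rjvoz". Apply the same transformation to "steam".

thlaz

The output letters match the input read backwards, each shifted +7: skirt reversed is triks. The word is reversed, then every letter is shifted forward by 7.
On steam: reverse → maets; then shift: m+7=t, a+7=h, e+7=l, t+7=a, s+7=z.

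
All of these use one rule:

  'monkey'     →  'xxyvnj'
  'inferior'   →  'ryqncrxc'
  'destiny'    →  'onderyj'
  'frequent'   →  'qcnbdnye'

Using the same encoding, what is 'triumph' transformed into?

Vowels shift forward by 9 and consonants shift forward by 11.
On triumph: t(cons)+11=e, r(cons)+11=c, i(vowel)+9=r, u(vowel)+9=d, m(cons)+11=x, p(cons)+11=a, h(cons)+11=s.

ecrdxas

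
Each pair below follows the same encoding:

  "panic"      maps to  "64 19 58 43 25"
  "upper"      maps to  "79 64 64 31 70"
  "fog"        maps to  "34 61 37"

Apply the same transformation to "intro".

p(#16)→64 and a(#1)→19: differences scale by 3, so n = 3·pos + 16. With a=1..z=26, the number is 3·pos + 16.
On intro: i=9→43, n=14→58, t=20→76, r=18→70, o=15→61.

43 58 76 70 61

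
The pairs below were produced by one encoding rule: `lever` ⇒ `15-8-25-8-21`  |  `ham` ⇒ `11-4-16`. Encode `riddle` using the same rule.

Each letter is replaced by its alphabet position (a=1..z=26) + 3.
On riddle: r=18→21, i=9→12, d=4→7, d=4→7, l=12→15, e=5→8.

21-12-7-7-15-8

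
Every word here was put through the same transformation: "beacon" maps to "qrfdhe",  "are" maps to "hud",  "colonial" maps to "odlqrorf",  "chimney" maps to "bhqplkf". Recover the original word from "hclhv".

seize

The output letters match the input read backwards, each shifted +3: beacon reversed is nocaeb. The word is reversed, then every letter is shifted forward by 3.
Reversing it on hclhv: shift back: h−3=e, c−3=z, l−3=i, h−3=e, v−3=s → ezies; then reverse → seize.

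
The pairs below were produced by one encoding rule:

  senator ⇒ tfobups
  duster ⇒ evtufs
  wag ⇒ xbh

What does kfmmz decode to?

Compare letters: s→t is +1, e→f is +1, n→o is +1 — a constant shift. This is a Caesar cipher with shift 1.
Decoding kfmmz: k−1=j, f−1=e, m−1=l, m−1=l, z−1=y.

jelly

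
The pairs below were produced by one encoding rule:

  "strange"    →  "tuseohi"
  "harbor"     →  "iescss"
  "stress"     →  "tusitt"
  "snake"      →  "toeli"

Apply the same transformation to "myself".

The shift depends on letter class: consonant s→t is +1, but vowel a→e is +4. The rule splits by letter class: vowels +4, consonants +1.
For myself: m(cons)+1=n, y(cons)+1=z, s(cons)+1=t, e(vowel)+4=i, l(cons)+1=m, f(cons)+1=g.

nztimg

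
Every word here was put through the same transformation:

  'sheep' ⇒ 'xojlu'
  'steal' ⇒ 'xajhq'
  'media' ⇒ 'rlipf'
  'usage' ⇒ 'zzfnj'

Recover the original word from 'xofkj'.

shade

Shifts by position in sheep: pos 0: s→x (+5), pos 1: h→o (+7), pos 2: e→j (+5), pos 3: e→l (+7) — repeating every 2. It's a Vigenère-style cipher with numeric key [5,7]: position i shifts by key[i mod 2].
Undoing it on xofkj: x−5=s, o−7=h, f−5=a, k−7=d, j−5=e.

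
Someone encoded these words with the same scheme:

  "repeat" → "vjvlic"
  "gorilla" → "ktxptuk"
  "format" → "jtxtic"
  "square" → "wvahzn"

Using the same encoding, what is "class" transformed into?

gqgza

The shift increases by 1 at each position, starting from +4: 4, 5, 6, ….
For class: c+4=g, l+5=q, a+6=g, s+7=z, s+8=a.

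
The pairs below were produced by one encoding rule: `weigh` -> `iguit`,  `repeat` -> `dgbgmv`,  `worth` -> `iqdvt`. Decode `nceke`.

basis

Shifts by position in weigh: pos 0: w→i (+12), pos 1: e→g (+2), pos 2: i→u (+12), pos 3: g→i (+2) — repeating every 2. A repeating key of period 2 is used — shifts +12, +2 over and over.
Decoding nceke: n−12=b, c−2=a, e−12=s, k−2=i, e−12=s.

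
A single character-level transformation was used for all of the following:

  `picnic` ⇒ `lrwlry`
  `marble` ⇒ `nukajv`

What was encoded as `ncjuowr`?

inflate

The output letters match the input read backwards, each shifted +9: picnic reversed is cincip. Read the word backwards and shift each letter +9.
Undoing it on ncjuowr: shift back: n−9=e, c−9=t, j−9=a, u−9=l, o−9=f, w−9=n, r−9=i → etalfni; then reverse → inflate.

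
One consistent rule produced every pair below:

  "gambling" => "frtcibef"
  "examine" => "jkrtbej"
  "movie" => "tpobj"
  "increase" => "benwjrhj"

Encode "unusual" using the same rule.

dedhdri

g(6)→f(5) and a(0)→r(17) fit y≡11x+17 (mod 26); the inverse of 11 mod 26 is 19. This is an affine cipher: with a=0,…,z=25, each position x becomes (11x+17) mod 26.
Applying it to unusual: u(20)→11·20+17≡3=d; n(13)→11·13+17≡4=e; u(20)→11·20+17≡3=d; s(18)→11·18+17≡7=h; u(20)→11·20+17≡3=d; a(0)→11·0+17≡17=r; l(11)→11·11+17≡8=i (all mod 26).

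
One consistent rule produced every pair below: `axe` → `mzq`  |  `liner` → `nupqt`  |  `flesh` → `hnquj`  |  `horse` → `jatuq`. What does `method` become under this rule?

The shift depends on letter class: consonant x→z is +2, but vowel a→m is +12. The rule splits by letter class: vowels +12, consonants +2.
For method: m(cons)+2=o, e(vowel)+12=q, t(cons)+2=v, h(cons)+2=j, o(vowel)+12=a, d(cons)+2=f.

oqvjaf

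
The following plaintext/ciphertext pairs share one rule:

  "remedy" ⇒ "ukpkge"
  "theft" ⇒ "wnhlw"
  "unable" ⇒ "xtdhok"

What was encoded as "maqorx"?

It's a Vigenère-style cipher with numeric key [3,6]: position i shifts by key[i mod 2].
Undoing it on maqorx: m−3=j, a−6=u, q−3=n, o−6=i, r−3=o, x−6=r.

junior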